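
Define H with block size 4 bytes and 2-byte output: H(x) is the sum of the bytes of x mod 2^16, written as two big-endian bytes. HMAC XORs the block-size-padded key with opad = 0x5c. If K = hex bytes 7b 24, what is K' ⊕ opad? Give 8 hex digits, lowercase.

27785c5c

Key hex bytes 7b 24 is 2 bytes ≤ B = 4; zero-pad to 4 bytes: K' = 7b 24 00 00.
XOR each byte with 0x5c: 7b⊕5c=27, 24⊕5c=78, 00⊕5c=5c, 00⊕5c=5c.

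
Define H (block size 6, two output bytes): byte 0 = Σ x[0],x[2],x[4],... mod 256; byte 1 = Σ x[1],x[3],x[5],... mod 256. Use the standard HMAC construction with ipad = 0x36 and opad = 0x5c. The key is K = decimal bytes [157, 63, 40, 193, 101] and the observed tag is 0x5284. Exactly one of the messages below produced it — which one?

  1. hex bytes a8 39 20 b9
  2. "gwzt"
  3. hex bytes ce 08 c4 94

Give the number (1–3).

1

Key decimal bytes [157, 63, 40, 193, 101] = 9d 3f 28 c1 65 is 5 bytes ≤ B = 6; zero-pad to 6 bytes: K' = 9d 3f 28 c1 65 00.
K' ⊕ ipad = ab 09 1e f7 53 36; K' ⊕ opad = c1 63 74 9d 39 5c.
m1: inner = H(ab 09 1e f7 53 36 a8 39 20 b9) = e4 28; tag = H(c1 63 74 9d 39 5c e4 28) = 5284 ← matches
m2: inner = H(ab 09 1e f7 53 36 67 77 7a 74) = fd 21; tag = H(c1 63 74 9d 39 5c fd 21) = 6b7d
m3: inner = H(ab 09 1e f7 53 36 ce 08 c4 94) = ae d2; tag = H(c1 63 74 9d 39 5c ae d2) = 1c2e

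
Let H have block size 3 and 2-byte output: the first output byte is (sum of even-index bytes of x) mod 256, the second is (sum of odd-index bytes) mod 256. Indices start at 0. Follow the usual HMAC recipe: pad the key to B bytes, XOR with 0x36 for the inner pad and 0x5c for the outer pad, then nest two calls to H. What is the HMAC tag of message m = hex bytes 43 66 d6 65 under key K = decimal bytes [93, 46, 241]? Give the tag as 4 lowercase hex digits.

Key decimal bytes [93, 46, 241] = 5d 2e f1 is exactly B = 3 bytes: K' = 5d 2e f1.
K' ⊕ ipad = 6b 18 c7.  K' ⊕ opad = 01 72 ad.
Inner input = (K'⊕ipad) ∥ m = 6b 18 c7 ∥ 43 66 d6 65.
Inner hash: even-index sum = 509 mod 256 = 253; odd-index sum = 305 mod 256 = 49 → fd 31.
Outer input = (K'⊕opad) ∥ inner = 01 72 ad ∥ fd 31.
Outer hash (tag): even-index sum = 223 mod 256 = 223; odd-index sum = 367 mod 256 = 111 → df 6f.

df6f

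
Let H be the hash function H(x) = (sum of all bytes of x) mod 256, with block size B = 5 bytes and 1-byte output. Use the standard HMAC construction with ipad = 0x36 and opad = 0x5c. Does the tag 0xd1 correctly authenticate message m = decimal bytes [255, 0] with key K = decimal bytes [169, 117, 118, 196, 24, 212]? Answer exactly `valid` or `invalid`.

valid

Key decimal bytes [169, 117, 118, 196, 24, 212] = a9 75 76 c4 18 d4 is 6 bytes > B = 5, so hash it first: H(key) = 44, then zero-pad to 5 bytes: K' = 44 00 00 00 00.
K' ⊕ ipad = 72 36 36 36 36; K' ⊕ opad = 18 5c 5c 5c 5c.
Inner hash: sum = 114+54+54+54+54+255+0 = 585; mod 256 = 73 → 49.
Outer hash (recomputed tag): sum = 24+92+92+92+92+73 = 465; mod 256 = 209 → d1.
Recomputed tag = d1; claimed = d1 → match.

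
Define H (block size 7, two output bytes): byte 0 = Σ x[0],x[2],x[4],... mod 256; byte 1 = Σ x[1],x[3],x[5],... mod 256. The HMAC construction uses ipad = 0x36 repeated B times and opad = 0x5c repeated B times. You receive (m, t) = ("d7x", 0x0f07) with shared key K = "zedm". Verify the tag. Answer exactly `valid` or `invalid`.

invalid

Key "zedm" = 7a 65 64 6d is 4 bytes ≤ B = 7; zero-pad to 7 bytes: K' = 7a 65 64 6d 00 00 00.
K' ⊕ ipad = 4c 53 52 5b 36 36 36; K' ⊕ opad = 26 39 38 31 5c 5c 5c.
Inner hash: even-index sum = 321 mod 256 = 65; odd-index sum = 448 mod 256 = 192 → 41 c0.
Outer hash (recomputed tag): even-index sum = 470 mod 256 = 214; odd-index sum = 263 mod 256 = 7 → d6 07.
Recomputed tag = d607; claimed = 0f07 → mismatch.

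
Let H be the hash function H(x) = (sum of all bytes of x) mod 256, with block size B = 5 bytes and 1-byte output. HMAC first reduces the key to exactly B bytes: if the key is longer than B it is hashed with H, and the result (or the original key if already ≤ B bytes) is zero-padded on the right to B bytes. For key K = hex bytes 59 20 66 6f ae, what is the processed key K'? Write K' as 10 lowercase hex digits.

5920666fae

Key hex bytes 59 20 66 6f ae is exactly B = 5 bytes: K' = 59 20 66 6f ae.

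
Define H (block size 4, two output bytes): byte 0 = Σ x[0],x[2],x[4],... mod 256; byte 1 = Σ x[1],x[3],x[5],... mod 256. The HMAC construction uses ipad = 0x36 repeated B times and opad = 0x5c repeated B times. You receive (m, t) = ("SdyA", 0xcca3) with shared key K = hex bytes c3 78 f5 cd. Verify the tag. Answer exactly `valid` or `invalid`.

Key hex bytes c3 78 f5 cd is exactly B = 4 bytes: K' = c3 78 f5 cd.
K' ⊕ ipad = f5 4e c3 fb; K' ⊕ opad = 9f 24 a9 91.
Inner hash: even-index sum = 644 mod 256 = 132; odd-index sum = 494 mod 256 = 238 → 84 ee.
Outer hash (recomputed tag): even-index sum = 460 mod 256 = 204; odd-index sum = 419 mod 256 = 163 → cc a3.
Recomputed tag = cca3; claimed = cca3 → match.

valid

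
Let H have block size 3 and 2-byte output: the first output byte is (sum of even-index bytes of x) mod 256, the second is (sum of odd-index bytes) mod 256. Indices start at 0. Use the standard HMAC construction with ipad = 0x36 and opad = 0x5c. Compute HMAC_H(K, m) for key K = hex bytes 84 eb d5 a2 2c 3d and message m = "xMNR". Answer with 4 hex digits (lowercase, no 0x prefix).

f71e

Key hex bytes 84 eb d5 a2 2c 3d is 6 bytes > B = 3, so hash it first: H(key) = 85 ca, then zero-pad to 3 bytes: K' = 85 ca 00.
K' ⊕ ipad = b3 fc 36.  K' ⊕ opad = d9 96 5c.
Inner input = (K'⊕ipad) ∥ m = b3 fc 36 ∥ 78 4d 4e 52.
Inner hash: even-index sum = 392 mod 256 = 136; odd-index sum = 450 mod 256 = 194 → 88 c2.
Outer input = (K'⊕opad) ∥ inner = d9 96 5c ∥ 88 c2.
Outer hash (tag): even-index sum = 503 mod 256 = 247; odd-index sum = 286 mod 256 = 30 → f7 1e.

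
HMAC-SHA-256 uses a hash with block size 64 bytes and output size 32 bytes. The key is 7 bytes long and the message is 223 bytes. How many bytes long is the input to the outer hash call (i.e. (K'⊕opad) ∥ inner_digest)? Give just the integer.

Key is 7 ≤ 64 bytes, zero-padded: |K'| = 64.
Outer input = (K'⊕opad) ∥ H(inner) → 64 + 32 = 96 bytes.

96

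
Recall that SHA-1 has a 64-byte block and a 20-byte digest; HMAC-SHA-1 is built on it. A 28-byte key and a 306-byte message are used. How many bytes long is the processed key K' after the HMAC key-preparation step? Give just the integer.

64

Key is 28 ≤ 64 bytes, zero-padded: |K'| = 64.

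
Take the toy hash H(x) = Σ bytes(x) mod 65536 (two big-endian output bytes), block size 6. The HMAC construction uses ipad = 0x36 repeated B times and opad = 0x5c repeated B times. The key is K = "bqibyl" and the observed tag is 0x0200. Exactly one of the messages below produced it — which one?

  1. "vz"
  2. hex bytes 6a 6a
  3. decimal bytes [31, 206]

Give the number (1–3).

Key "bqibyl" = 62 71 69 62 79 6c is exactly B = 6 bytes: K' = 62 71 69 62 79 6c.
K' ⊕ ipad = 54 47 5f 54 4f 5a; K' ⊕ opad = 3e 2d 35 3e 25 30.
m1: inner = H(54 47 5f 54 4f 5a 76 7a) = 02 e7; tag = H(3e 2d 35 3e 25 30 02 e7) = 021c
m2: inner = H(54 47 5f 54 4f 5a 6a 6a) = 02 cb; tag = H(3e 2d 35 3e 25 30 02 cb) = 0200 ← matches
m3: inner = H(54 47 5f 54 4f 5a 1f ce) = 02 e4; tag = H(3e 2d 35 3e 25 30 02 e4) = 0219

2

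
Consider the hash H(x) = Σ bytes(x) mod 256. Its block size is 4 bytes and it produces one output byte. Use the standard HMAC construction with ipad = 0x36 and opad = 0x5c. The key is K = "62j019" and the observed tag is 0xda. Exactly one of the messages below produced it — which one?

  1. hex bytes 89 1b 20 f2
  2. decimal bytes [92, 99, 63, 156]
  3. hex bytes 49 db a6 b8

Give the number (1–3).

2

Key "62j019" = 36 32 6a 30 31 39 is 6 bytes > B = 4, so hash it first: H(key) = 6c, then zero-pad to 4 bytes: K' = 6c 00 00 00.
K' ⊕ ipad = 5a 36 36 36; K' ⊕ opad = 30 5c 5c 5c.
m1: inner = H(5a 36 36 36 89 1b 20 f2) = b2; tag = H(30 5c 5c 5c b2) = f6
m2: inner = H(5a 36 36 36 5c 63 3f 9c) = 96; tag = H(30 5c 5c 5c 96) = da ← matches
m3: inner = H(5a 36 36 36 49 db a6 b8) = 7e; tag = H(30 5c 5c 5c 7e) = c2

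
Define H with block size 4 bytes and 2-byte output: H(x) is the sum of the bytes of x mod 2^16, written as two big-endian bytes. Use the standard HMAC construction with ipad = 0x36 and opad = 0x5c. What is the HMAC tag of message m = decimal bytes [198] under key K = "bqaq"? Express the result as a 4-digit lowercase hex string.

Key "bqaq" = 62 71 61 71 is exactly B = 4 bytes: K' = 62 71 61 71.
K' ⊕ ipad = 54 47 57 47.  K' ⊕ opad = 3e 2d 3d 2d.
Inner input = (K'⊕ipad) ∥ m = 54 47 57 47 ∥ c6.
Inner hash: sum = 84+71+87+71+198 = 511 → 01 ff.
Outer input = (K'⊕opad) ∥ inner = 3e 2d 3d 2d ∥ 01 ff.
Outer hash (tag): sum = 62+45+61+45+1+255 = 469 → 01 d5.

01d5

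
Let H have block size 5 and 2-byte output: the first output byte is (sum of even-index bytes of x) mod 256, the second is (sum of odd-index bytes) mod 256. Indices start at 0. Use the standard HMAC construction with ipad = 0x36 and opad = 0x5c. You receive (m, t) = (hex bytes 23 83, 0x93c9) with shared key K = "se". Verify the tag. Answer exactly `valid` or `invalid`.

valid

Key "se" = 73 65 is 2 bytes ≤ B = 5; zero-pad to 5 bytes: K' = 73 65 00 00 00.
K' ⊕ ipad = 45 53 36 36 36; K' ⊕ opad = 2f 39 5c 5c 5c.
Inner hash: even-index sum = 308 mod 256 = 52; odd-index sum = 172 mod 256 = 172 → 34 ac.
Outer hash (recomputed tag): even-index sum = 403 mod 256 = 147; odd-index sum = 201 mod 256 = 201 → 93 c9.
Recomputed tag = 93c9; claimed = 93c9 → match.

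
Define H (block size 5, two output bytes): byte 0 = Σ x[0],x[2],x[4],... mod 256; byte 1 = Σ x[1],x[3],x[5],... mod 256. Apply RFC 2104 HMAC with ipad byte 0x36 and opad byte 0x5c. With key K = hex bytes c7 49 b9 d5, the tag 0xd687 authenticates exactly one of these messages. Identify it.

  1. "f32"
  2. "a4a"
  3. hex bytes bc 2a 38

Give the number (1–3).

1

Key hex bytes c7 49 b9 d5 is 4 bytes ≤ B = 5; zero-pad to 5 bytes: K' = c7 49 b9 d5 00.
K' ⊕ ipad = f1 7f 8f e3 36; K' ⊕ opad = 9b 15 e5 89 5c.
m1: inner = H(f1 7f 8f e3 36 66 33 32) = e9 fa; tag = H(9b 15 e5 89 5c e9 fa) = d687 ← matches
m2: inner = H(f1 7f 8f e3 36 61 34 61) = ea 24; tag = H(9b 15 e5 89 5c ea 24) = 0088
m3: inner = H(f1 7f 8f e3 36 bc 2a 38) = e0 56; tag = H(9b 15 e5 89 5c e0 56) = 327e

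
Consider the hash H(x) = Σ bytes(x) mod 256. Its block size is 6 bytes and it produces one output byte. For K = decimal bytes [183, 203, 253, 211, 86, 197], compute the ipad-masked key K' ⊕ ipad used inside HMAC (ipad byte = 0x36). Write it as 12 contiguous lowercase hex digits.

81fdcbe560f3

Key decimal bytes [183, 203, 253, 211, 86, 197] = b7 cb fd d3 56 c5 is exactly B = 6 bytes: K' = b7 cb fd d3 56 c5.
XOR each byte with 0x36: b7⊕36=81, cb⊕36=fd, fd⊕36=cb, d3⊕36=e5, 56⊕36=60, c5⊕36=f3.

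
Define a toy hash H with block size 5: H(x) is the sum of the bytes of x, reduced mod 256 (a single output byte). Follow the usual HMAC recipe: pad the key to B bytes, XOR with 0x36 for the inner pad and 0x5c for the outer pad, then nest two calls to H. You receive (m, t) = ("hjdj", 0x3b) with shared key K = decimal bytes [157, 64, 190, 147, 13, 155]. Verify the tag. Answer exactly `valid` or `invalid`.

Key decimal bytes [157, 64, 190, 147, 13, 155] = 9d 40 be 93 0d 9b is 6 bytes > B = 5, so hash it first: H(key) = d6, then zero-pad to 5 bytes: K' = d6 00 00 00 00.
K' ⊕ ipad = e0 36 36 36 36; K' ⊕ opad = 8a 5c 5c 5c 5c.
Inner hash: sum = 224+54+54+54+54+104+106+100+106 = 856; mod 256 = 88 → 58.
Outer hash (recomputed tag): sum = 138+92+92+92+92+88 = 594; mod 256 = 82 → 52.
Recomputed tag = 52; claimed = 3b → mismatch.

invalid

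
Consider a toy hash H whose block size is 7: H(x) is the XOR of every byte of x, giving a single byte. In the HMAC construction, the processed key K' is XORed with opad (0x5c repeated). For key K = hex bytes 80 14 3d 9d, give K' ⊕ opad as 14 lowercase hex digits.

Key hex bytes 80 14 3d 9d is 4 bytes ≤ B = 7; zero-pad to 7 bytes: K' = 80 14 3d 9d 00 00 00.
XOR each byte with 0x5c: 80⊕5c=dc, 14⊕5c=48, 3d⊕5c=61, 9d⊕5c=c1, 00⊕5c=5c, 00⊕5c=5c, 00⊕5c=5c.

dc4861c15c5c5c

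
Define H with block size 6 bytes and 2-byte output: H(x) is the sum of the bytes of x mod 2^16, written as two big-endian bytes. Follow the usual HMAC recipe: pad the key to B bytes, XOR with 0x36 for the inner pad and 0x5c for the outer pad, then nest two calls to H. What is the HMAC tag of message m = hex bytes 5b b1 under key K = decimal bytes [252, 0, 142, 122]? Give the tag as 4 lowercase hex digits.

Key decimal bytes [252, 0, 142, 122] = fc 00 8e 7a is 4 bytes ≤ B = 6; zero-pad to 6 bytes: K' = fc 00 8e 7a 00 00.
K' ⊕ ipad = ca 36 b8 4c 36 36.  K' ⊕ opad = a0 5c d2 26 5c 5c.
Inner input = (K'⊕ipad) ∥ m = ca 36 b8 4c 36 36 ∥ 5b b1.
Inner hash: sum = 202+54+184+76+54+54+91+177 = 892 → 03 7c.
Outer input = (K'⊕opad) ∥ inner = a0 5c d2 26 5c 5c ∥ 03 7c.
Outer hash (tag): sum = 160+92+210+38+92+92+3+124 = 811 → 03 2b.

032b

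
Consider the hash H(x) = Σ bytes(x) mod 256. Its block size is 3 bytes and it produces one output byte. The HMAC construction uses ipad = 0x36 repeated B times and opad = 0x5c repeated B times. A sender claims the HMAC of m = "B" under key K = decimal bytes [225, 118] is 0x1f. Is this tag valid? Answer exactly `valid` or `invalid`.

invalid

Key decimal bytes [225, 118] = e1 76 is 2 bytes ≤ B = 3; zero-pad to 3 bytes: K' = e1 76 00.
K' ⊕ ipad = d7 40 36; K' ⊕ opad = bd 2a 5c.
Inner hash: sum = 215+64+54+66 = 399; mod 256 = 143 → 8f.
Outer hash (recomputed tag): sum = 189+42+92+143 = 466; mod 256 = 210 → d2.
Recomputed tag = d2; claimed = 1f → mismatch.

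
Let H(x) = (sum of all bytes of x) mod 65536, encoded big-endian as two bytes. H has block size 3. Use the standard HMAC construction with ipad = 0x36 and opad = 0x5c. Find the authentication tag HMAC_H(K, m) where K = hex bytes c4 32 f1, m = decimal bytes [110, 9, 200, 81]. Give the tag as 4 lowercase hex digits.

0203

Key hex bytes c4 32 f1 is exactly B = 3 bytes: K' = c4 32 f1.
K' ⊕ ipad = f2 04 c7.  K' ⊕ opad = 98 6e ad.
Inner input = (K'⊕ipad) ∥ m = f2 04 c7 ∥ 6e 09 c8 51.
Inner hash: sum = 242+4+199+110+9+200+81 = 845 → 03 4d.
Outer input = (K'⊕opad) ∥ inner = 98 6e ad ∥ 03 4d.
Outer hash (tag): sum = 152+110+173+3+77 = 515 → 02 03.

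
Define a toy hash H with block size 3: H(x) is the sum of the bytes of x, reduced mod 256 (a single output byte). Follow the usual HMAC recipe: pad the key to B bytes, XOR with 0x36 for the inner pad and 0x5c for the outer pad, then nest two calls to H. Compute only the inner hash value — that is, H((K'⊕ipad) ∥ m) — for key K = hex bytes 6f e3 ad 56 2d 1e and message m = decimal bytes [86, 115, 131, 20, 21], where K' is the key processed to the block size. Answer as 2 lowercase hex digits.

Key hex bytes 6f e3 ad 56 2d 1e is 6 bytes > B = 3, so hash it first: H(key) = a0, then zero-pad to 3 bytes: K' = a0 00 00.
K' ⊕ ipad = 96 36 36.
Inner input = 96 36 36 ∥ 56 73 83 14 15.
Inner hash: sum = 150+54+54+86+115+131+20+21 = 631; mod 256 = 119 → 77.

77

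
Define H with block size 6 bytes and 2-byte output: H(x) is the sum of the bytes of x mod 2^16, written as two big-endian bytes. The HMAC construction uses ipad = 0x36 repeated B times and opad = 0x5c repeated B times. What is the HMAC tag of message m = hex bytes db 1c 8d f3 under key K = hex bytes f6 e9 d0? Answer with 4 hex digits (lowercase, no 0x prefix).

Key hex bytes f6 e9 d0 is 3 bytes ≤ B = 6; zero-pad to 6 bytes: K' = f6 e9 d0 00 00 00.
K' ⊕ ipad = c0 df e6 36 36 36.  K' ⊕ opad = aa b5 8c 5c 5c 5c.
Inner input = (K'⊕ipad) ∥ m = c0 df e6 36 36 36 ∥ db 1c 8d f3.
Inner hash: sum = 192+223+230+54+54+54+219+28+141+243 = 1438 → 05 9e.
Outer input = (K'⊕opad) ∥ inner = aa b5 8c 5c 5c 5c ∥ 05 9e.
Outer hash (tag): sum = 170+181+140+92+92+92+5+158 = 930 → 03 a2.

03a2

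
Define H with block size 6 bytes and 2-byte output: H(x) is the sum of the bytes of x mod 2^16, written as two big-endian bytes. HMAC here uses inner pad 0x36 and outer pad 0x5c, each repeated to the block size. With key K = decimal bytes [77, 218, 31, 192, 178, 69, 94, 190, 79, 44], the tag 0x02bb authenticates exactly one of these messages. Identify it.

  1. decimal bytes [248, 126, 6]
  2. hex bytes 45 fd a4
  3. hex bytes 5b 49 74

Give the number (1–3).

Key decimal bytes [77, 218, 31, 192, 178, 69, 94, 190, 79, 44] = 4d da 1f c0 b2 45 5e be 4f 2c is 10 bytes > B = 6, so hash it first: H(key) = 04 94, then zero-pad to 6 bytes: K' = 04 94 00 00 00 00.
K' ⊕ ipad = 32 a2 36 36 36 36; K' ⊕ opad = 58 c8 5c 5c 5c 5c.
m1: inner = H(32 a2 36 36 36 36 f8 7e 06) = 03 28; tag = H(58 c8 5c 5c 5c 5c 03 28) = 02bb ← matches
m2: inner = H(32 a2 36 36 36 36 45 fd a4) = 03 92; tag = H(58 c8 5c 5c 5c 5c 03 92) = 0325
m3: inner = H(32 a2 36 36 36 36 5b 49 74) = 02 c4; tag = H(58 c8 5c 5c 5c 5c 02 c4) = 0356

1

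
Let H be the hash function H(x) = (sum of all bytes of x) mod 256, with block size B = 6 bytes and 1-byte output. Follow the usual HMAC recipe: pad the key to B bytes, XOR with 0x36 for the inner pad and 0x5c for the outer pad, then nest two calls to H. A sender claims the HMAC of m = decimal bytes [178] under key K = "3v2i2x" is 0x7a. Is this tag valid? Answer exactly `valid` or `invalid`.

Key "3v2i2x" = 33 76 32 69 32 78 is exactly B = 6 bytes: K' = 33 76 32 69 32 78.
K' ⊕ ipad = 05 40 04 5f 04 4e; K' ⊕ opad = 6f 2a 6e 35 6e 24.
Inner hash: sum = 5+64+4+95+4+78+178 = 428; mod 256 = 172 → ac.
Outer hash (recomputed tag): sum = 111+42+110+53+110+36+172 = 634; mod 256 = 122 → 7a.
Recomputed tag = 7a; claimed = 7a → match.

valid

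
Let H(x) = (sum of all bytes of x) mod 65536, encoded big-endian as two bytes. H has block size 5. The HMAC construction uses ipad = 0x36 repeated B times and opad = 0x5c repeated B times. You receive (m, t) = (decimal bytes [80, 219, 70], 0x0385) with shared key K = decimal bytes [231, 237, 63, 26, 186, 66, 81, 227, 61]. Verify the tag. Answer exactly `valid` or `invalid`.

Key decimal bytes [231, 237, 63, 26, 186, 66, 81, 227, 61] = e7 ed 3f 1a ba 42 51 e3 3d is 9 bytes > B = 5, so hash it first: H(key) = 04 9a, then zero-pad to 5 bytes: K' = 04 9a 00 00 00.
K' ⊕ ipad = 32 ac 36 36 36; K' ⊕ opad = 58 c6 5c 5c 5c.
Inner hash: sum = 50+172+54+54+54+80+219+70 = 753 → 02 f1.
Outer hash (recomputed tag): sum = 88+198+92+92+92+2+241 = 805 → 03 25.
Recomputed tag = 0325; claimed = 0385 → mismatch.

invalid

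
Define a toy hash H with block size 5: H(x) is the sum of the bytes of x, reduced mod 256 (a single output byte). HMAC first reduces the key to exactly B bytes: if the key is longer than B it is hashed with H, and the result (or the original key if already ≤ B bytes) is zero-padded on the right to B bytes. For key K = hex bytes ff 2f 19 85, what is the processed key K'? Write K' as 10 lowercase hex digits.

Key hex bytes ff 2f 19 85 is 4 bytes ≤ B = 5; zero-pad to 5 bytes: K' = ff 2f 19 85 00.

ff2f198500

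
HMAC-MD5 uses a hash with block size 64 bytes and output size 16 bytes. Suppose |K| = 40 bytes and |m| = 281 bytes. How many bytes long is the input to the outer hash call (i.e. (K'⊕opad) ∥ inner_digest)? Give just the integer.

80

Key is 40 ≤ 64 bytes, zero-padded: |K'| = 64.
Outer input = (K'⊕opad) ∥ H(inner) → 64 + 16 = 80 bytes.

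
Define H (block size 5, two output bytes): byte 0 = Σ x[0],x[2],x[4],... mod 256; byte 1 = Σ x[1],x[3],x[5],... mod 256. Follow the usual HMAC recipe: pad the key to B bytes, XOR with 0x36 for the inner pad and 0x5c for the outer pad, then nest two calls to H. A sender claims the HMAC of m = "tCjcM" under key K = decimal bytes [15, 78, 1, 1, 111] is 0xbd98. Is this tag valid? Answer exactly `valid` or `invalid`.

invalid

Key decimal bytes [15, 78, 1, 1, 111] = 0f 4e 01 01 6f is exactly B = 5 bytes: K' = 0f 4e 01 01 6f.
K' ⊕ ipad = 39 78 37 37 59; K' ⊕ opad = 53 12 5d 5d 33.
Inner hash: even-index sum = 367 mod 256 = 111; odd-index sum = 474 mod 256 = 218 → 6f da.
Outer hash (recomputed tag): even-index sum = 445 mod 256 = 189; odd-index sum = 222 mod 256 = 222 → bd de.
Recomputed tag = bdde; claimed = bd98 → mismatch.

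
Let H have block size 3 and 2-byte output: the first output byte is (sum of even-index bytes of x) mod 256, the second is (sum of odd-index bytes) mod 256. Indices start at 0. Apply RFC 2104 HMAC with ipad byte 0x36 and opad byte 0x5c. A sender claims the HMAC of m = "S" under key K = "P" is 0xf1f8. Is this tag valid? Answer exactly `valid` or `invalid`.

valid

Key "P" = 50 is 1 byte ≤ B = 3; zero-pad to 3 bytes: K' = 50 00 00.
K' ⊕ ipad = 66 36 36; K' ⊕ opad = 0c 5c 5c.
Inner hash: even-index sum = 156 mod 256 = 156; odd-index sum = 137 mod 256 = 137 → 9c 89.
Outer hash (recomputed tag): even-index sum = 241 mod 256 = 241; odd-index sum = 248 mod 256 = 248 → f1 f8.
Recomputed tag = f1f8; claimed = f1f8 → match.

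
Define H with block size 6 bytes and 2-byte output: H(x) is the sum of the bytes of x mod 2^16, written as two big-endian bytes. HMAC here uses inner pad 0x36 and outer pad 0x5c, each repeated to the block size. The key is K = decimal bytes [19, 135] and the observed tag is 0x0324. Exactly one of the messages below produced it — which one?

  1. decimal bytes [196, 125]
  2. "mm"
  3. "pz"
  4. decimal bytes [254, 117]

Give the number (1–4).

2

Key decimal bytes [19, 135] = 13 87 is 2 bytes ≤ B = 6; zero-pad to 6 bytes: K' = 13 87 00 00 00 00.
K' ⊕ ipad = 25 b1 36 36 36 36; K' ⊕ opad = 4f db 5c 5c 5c 5c.
m1: inner = H(25 b1 36 36 36 36 c4 7d) = 02 ef; tag = H(4f db 5c 5c 5c 5c 02 ef) = 038b
m2: inner = H(25 b1 36 36 36 36 6d 6d) = 02 88; tag = H(4f db 5c 5c 5c 5c 02 88) = 0324 ← matches
m3: inner = H(25 b1 36 36 36 36 70 7a) = 02 98; tag = H(4f db 5c 5c 5c 5c 02 98) = 0334
m4: inner = H(25 b1 36 36 36 36 fe 75) = 03 21; tag = H(4f db 5c 5c 5c 5c 03 21) = 02be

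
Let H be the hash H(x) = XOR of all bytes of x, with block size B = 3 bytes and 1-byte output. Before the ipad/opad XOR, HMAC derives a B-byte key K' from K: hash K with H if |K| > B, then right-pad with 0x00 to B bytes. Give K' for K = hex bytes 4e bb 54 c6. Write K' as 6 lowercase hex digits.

670000

|K| = 4 > B = 3, so first hash the key.
H(K): XOR 4e⊕bb⊕54⊕c6 = 67.
Zero-pad H(K) = 67 to 3 bytes: K' = 67 00 00.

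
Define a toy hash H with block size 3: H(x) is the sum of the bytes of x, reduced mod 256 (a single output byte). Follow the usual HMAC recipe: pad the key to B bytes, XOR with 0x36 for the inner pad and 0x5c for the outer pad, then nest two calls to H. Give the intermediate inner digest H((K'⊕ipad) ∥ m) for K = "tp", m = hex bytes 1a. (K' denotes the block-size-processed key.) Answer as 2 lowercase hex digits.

d8

Key "tp" = 74 70 is 2 bytes ≤ B = 3; zero-pad to 3 bytes: K' = 74 70 00.
K' ⊕ ipad = 42 46 36.
Inner input = 42 46 36 ∥ 1a.
Inner hash: sum = 66+70+54+26 = 216 → d8.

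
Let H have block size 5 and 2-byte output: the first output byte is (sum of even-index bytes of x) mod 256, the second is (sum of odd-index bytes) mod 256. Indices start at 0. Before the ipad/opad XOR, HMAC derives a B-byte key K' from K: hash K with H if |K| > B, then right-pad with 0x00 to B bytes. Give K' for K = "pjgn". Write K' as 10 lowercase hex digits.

706a676e00

Key "pjgn" = 70 6a 67 6e is 4 bytes ≤ B = 5; zero-pad to 5 bytes: K' = 70 6a 67 6e 00.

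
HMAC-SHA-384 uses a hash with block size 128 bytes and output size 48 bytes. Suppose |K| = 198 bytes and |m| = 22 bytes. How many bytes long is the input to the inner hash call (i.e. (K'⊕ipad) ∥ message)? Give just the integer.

Key is 198 > 128 bytes, so it is hashed to 48 bytes then zero-padded to 128: |K'| = 128.
Inner input = (K'⊕ipad) ∥ m → 128 + 22 = 150 bytes.

150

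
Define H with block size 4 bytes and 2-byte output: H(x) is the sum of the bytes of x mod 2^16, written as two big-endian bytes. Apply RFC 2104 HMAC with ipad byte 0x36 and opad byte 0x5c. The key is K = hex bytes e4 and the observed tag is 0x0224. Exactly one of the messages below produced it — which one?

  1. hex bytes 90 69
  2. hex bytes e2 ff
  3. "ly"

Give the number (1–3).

Key hex bytes e4 is 1 byte ≤ B = 4; zero-pad to 4 bytes: K' = e4 00 00 00.
K' ⊕ ipad = d2 36 36 36; K' ⊕ opad = b8 5c 5c 5c.
m1: inner = H(d2 36 36 36 90 69) = 02 6d; tag = H(b8 5c 5c 5c 02 6d) = 023b
m2: inner = H(d2 36 36 36 e2 ff) = 03 55; tag = H(b8 5c 5c 5c 03 55) = 0224 ← matches
m3: inner = H(d2 36 36 36 6c 79) = 02 59; tag = H(b8 5c 5c 5c 02 59) = 0227

2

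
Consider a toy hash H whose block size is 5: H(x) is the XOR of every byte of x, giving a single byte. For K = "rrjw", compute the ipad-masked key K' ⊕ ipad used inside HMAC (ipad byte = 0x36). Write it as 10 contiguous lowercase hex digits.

Key "rrjw" = 72 72 6a 77 is 4 bytes ≤ B = 5; zero-pad to 5 bytes: K' = 72 72 6a 77 00.
XOR each byte with 0x36: 72⊕36=44, 72⊕36=44, 6a⊕36=5c, 77⊕36=41, 00⊕36=36.

44445c4136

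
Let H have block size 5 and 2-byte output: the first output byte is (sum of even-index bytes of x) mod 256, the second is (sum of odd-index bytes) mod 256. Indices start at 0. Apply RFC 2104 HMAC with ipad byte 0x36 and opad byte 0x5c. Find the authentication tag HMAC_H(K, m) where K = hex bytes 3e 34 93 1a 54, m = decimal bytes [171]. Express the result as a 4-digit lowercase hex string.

12bd

Key hex bytes 3e 34 93 1a 54 is exactly B = 5 bytes: K' = 3e 34 93 1a 54.
K' ⊕ ipad = 08 02 a5 2c 62.  K' ⊕ opad = 62 68 cf 46 08.
Inner input = (K'⊕ipad) ∥ m = 08 02 a5 2c 62 ∥ ab.
Inner hash: even-index sum = 271 mod 256 = 15; odd-index sum = 217 mod 256 = 217 → 0f d9.
Outer input = (K'⊕opad) ∥ inner = 62 68 cf 46 08 ∥ 0f d9.
Outer hash (tag): even-index sum = 530 mod 256 = 18; odd-index sum = 189 mod 256 = 189 → 12 bd.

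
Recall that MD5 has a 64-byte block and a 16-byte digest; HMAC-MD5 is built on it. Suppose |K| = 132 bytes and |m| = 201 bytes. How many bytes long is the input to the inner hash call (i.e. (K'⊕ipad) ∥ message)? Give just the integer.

265

Key is 132 > 64 bytes, so it is hashed to 16 bytes then zero-padded to 64: |K'| = 64.
Inner input = (K'⊕ipad) ∥ m → 64 + 201 = 265 bytes.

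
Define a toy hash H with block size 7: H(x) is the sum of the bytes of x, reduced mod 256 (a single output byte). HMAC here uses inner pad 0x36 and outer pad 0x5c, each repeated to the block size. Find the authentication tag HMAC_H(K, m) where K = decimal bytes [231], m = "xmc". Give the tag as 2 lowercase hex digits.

40

Key decimal bytes [231] = e7 is 1 byte ≤ B = 7; zero-pad to 7 bytes: K' = e7 00 00 00 00 00 00.
K' ⊕ ipad = d1 36 36 36 36 36 36.  K' ⊕ opad = bb 5c 5c 5c 5c 5c 5c.
Inner input = (K'⊕ipad) ∥ m = d1 36 36 36 36 36 36 ∥ 78 6d 63.
Inner hash: sum = 209+54+54+54+54+54+54+120+109+99 = 861; mod 256 = 93 → 5d.
Outer input = (K'⊕opad) ∥ inner = bb 5c 5c 5c 5c 5c 5c ∥ 5d.
Outer hash (tag): sum = 187+92+92+92+92+92+92+93 = 832; mod 256 = 64 → 40.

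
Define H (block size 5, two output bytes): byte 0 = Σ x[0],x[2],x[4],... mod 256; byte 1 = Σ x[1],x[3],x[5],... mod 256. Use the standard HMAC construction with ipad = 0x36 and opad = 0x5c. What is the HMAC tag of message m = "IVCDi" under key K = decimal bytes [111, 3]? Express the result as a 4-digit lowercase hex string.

Key decimal bytes [111, 3] = 6f 03 is 2 bytes ≤ B = 5; zero-pad to 5 bytes: K' = 6f 03 00 00 00.
K' ⊕ ipad = 59 35 36 36 36.  K' ⊕ opad = 33 5f 5c 5c 5c.
Inner input = (K'⊕ipad) ∥ m = 59 35 36 36 36 ∥ 49 56 43 44 69.
Inner hash: even-index sum = 351 mod 256 = 95; odd-index sum = 352 mod 256 = 96 → 5f 60.
Outer input = (K'⊕opad) ∥ inner = 33 5f 5c 5c 5c ∥ 5f 60.
Outer hash (tag): even-index sum = 331 mod 256 = 75; odd-index sum = 282 mod 256 = 26 → 4b 1a.

4b1a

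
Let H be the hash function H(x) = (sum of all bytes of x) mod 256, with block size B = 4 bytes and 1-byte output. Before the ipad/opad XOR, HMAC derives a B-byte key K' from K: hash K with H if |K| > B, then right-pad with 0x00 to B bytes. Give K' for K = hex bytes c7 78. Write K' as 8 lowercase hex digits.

c7780000

Key hex bytes c7 78 is 2 bytes ≤ B = 4; zero-pad to 4 bytes: K' = c7 78 00 00.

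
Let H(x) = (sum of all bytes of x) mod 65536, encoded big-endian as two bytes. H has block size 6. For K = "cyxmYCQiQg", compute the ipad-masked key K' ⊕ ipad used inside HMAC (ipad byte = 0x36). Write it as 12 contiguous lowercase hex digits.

Key "cyxmYCQiQg" = 63 79 78 6d 59 43 51 69 51 67 is 10 bytes > B = 6, so hash it first: H(key) = 03 cf, then zero-pad to 6 bytes: K' = 03 cf 00 00 00 00.
XOR each byte with 0x36: 03⊕36=35, cf⊕36=f9, 00⊕36=36, 00⊕36=36, 00⊕36=36, 00⊕36=36.

35f936363636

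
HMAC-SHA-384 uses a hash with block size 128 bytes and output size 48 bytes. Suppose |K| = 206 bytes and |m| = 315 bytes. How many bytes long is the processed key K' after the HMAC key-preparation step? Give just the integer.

Key is 206 > 128 bytes, so it is hashed to 48 bytes then zero-padded to 128: |K'| = 128.

128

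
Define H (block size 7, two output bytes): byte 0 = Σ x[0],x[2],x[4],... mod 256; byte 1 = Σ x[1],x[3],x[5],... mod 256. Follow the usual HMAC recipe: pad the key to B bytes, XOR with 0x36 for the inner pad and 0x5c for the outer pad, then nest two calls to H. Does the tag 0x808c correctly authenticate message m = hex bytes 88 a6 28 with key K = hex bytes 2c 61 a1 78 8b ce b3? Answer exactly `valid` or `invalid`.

Key hex bytes 2c 61 a1 78 8b ce b3 is exactly B = 7 bytes: K' = 2c 61 a1 78 8b ce b3.
K' ⊕ ipad = 1a 57 97 4e bd f8 85; K' ⊕ opad = 70 3d fd 24 d7 92 ef.
Inner hash: even-index sum = 665 mod 256 = 153; odd-index sum = 589 mod 256 = 77 → 99 4d.
Outer hash (recomputed tag): even-index sum = 896 mod 256 = 128; odd-index sum = 396 mod 256 = 140 → 80 8c.
Recomputed tag = 808c; claimed = 808c → match.

valid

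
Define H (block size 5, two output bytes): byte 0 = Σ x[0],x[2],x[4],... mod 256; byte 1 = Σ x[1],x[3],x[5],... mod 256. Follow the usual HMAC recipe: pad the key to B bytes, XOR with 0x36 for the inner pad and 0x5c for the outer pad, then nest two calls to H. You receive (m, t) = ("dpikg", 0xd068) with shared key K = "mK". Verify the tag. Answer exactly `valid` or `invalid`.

invalid

Key "mK" = 6d 4b is 2 bytes ≤ B = 5; zero-pad to 5 bytes: K' = 6d 4b 00 00 00.
K' ⊕ ipad = 5b 7d 36 36 36; K' ⊕ opad = 31 17 5c 5c 5c.
Inner hash: even-index sum = 418 mod 256 = 162; odd-index sum = 487 mod 256 = 231 → a2 e7.
Outer hash (recomputed tag): even-index sum = 464 mod 256 = 208; odd-index sum = 277 mod 256 = 21 → d0 15.
Recomputed tag = d015; claimed = d068 → mismatch.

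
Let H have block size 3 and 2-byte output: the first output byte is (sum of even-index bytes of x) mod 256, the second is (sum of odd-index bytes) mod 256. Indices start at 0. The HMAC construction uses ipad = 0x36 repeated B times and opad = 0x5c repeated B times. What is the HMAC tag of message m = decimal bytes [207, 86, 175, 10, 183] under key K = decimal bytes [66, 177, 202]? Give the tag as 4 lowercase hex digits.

Key decimal bytes [66, 177, 202] = 42 b1 ca is exactly B = 3 bytes: K' = 42 b1 ca.
K' ⊕ ipad = 74 87 fc.  K' ⊕ opad = 1e ed 96.
Inner input = (K'⊕ipad) ∥ m = 74 87 fc ∥ cf 56 af 0a b7.
Inner hash: even-index sum = 464 mod 256 = 208; odd-index sum = 700 mod 256 = 188 → d0 bc.
Outer input = (K'⊕opad) ∥ inner = 1e ed 96 ∥ d0 bc.
Outer hash (tag): even-index sum = 368 mod 256 = 112; odd-index sum = 445 mod 256 = 189 → 70 bd.

70bd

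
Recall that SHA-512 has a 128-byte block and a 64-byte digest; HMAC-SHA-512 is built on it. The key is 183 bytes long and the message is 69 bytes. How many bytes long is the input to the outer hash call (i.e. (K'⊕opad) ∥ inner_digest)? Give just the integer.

192

Key is 183 > 128 bytes, so it is hashed to 64 bytes then zero-padded to 128: |K'| = 128.
Outer input = (K'⊕opad) ∥ H(inner) → 128 + 64 = 192 bytes.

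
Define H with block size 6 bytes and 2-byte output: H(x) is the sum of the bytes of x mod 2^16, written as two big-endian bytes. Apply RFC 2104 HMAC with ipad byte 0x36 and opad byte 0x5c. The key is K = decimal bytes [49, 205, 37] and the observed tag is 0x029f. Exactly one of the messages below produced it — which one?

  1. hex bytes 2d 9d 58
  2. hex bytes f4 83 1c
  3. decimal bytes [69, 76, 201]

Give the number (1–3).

Key decimal bytes [49, 205, 37] = 31 cd 25 is 3 bytes ≤ B = 6; zero-pad to 6 bytes: K' = 31 cd 25 00 00 00.
K' ⊕ ipad = 07 fb 13 36 36 36; K' ⊕ opad = 6d 91 79 5c 5c 5c.
m1: inner = H(07 fb 13 36 36 36 2d 9d 58) = 02 d9; tag = H(6d 91 79 5c 5c 5c 02 d9) = 0366
m2: inner = H(07 fb 13 36 36 36 f4 83 1c) = 03 4a; tag = H(6d 91 79 5c 5c 5c 03 4a) = 02d8
m3: inner = H(07 fb 13 36 36 36 45 4c c9) = 03 11; tag = H(6d 91 79 5c 5c 5c 03 11) = 029f ← matches

3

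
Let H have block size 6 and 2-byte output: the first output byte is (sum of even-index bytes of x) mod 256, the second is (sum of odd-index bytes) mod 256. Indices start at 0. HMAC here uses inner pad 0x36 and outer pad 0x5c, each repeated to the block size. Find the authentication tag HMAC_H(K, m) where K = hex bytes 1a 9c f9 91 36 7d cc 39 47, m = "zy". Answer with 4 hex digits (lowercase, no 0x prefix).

Key hex bytes 1a 9c f9 91 36 7d cc 39 47 is 9 bytes > B = 6, so hash it first: H(key) = 5c e3, then zero-pad to 6 bytes: K' = 5c e3 00 00 00 00.
K' ⊕ ipad = 6a d5 36 36 36 36.  K' ⊕ opad = 00 bf 5c 5c 5c 5c.
Inner input = (K'⊕ipad) ∥ m = 6a d5 36 36 36 36 ∥ 7a 79.
Inner hash: even-index sum = 336 mod 256 = 80; odd-index sum = 442 mod 256 = 186 → 50 ba.
Outer input = (K'⊕opad) ∥ inner = 00 bf 5c 5c 5c 5c ∥ 50 ba.
Outer hash (tag): even-index sum = 264 mod 256 = 8; odd-index sum = 561 mod 256 = 49 → 08 31.

0831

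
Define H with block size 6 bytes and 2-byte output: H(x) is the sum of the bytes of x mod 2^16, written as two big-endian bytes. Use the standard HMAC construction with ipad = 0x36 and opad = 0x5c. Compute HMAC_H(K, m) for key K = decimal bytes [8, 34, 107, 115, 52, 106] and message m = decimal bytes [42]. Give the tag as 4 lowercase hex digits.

Key decimal bytes [8, 34, 107, 115, 52, 106] = 08 22 6b 73 34 6a is exactly B = 6 bytes: K' = 08 22 6b 73 34 6a.
K' ⊕ ipad = 3e 14 5d 45 02 5c.  K' ⊕ opad = 54 7e 37 2f 68 36.
Inner input = (K'⊕ipad) ∥ m = 3e 14 5d 45 02 5c ∥ 2a.
Inner hash: sum = 62+20+93+69+2+92+42 = 380 → 01 7c.
Outer input = (K'⊕opad) ∥ inner = 54 7e 37 2f 68 36 ∥ 01 7c.
Outer hash (tag): sum = 84+126+55+47+104+54+1+124 = 595 → 02 53.

0253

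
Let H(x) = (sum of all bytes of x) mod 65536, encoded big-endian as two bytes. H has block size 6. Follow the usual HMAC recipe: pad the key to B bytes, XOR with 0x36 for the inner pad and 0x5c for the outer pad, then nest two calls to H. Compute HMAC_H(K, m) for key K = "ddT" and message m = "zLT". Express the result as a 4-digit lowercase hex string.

Key "ddT" = 64 64 54 is 3 bytes ≤ B = 6; zero-pad to 6 bytes: K' = 64 64 54 00 00 00.
K' ⊕ ipad = 52 52 62 36 36 36.  K' ⊕ opad = 38 38 08 5c 5c 5c.
Inner input = (K'⊕ipad) ∥ m = 52 52 62 36 36 36 ∥ 7a 4c 54.
Inner hash: sum = 82+82+98+54+54+54+122+76+84 = 706 → 02 c2.
Outer input = (K'⊕opad) ∥ inner = 38 38 08 5c 5c 5c ∥ 02 c2.
Outer hash (tag): sum = 56+56+8+92+92+92+2+194 = 592 → 02 50.

0250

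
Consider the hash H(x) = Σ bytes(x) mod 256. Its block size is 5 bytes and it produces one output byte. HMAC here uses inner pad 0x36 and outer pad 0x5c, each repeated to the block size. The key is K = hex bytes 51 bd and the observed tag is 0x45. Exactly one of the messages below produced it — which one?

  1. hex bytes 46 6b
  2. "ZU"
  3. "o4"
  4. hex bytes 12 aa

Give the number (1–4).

2

Key hex bytes 51 bd is 2 bytes ≤ B = 5; zero-pad to 5 bytes: K' = 51 bd 00 00 00.
K' ⊕ ipad = 67 8b 36 36 36; K' ⊕ opad = 0d e1 5c 5c 5c.
m1: inner = H(67 8b 36 36 36 46 6b) = 45; tag = H(0d e1 5c 5c 5c 45) = 47
m2: inner = H(67 8b 36 36 36 5a 55) = 43; tag = H(0d e1 5c 5c 5c 43) = 45 ← matches
m3: inner = H(67 8b 36 36 36 6f 34) = 37; tag = H(0d e1 5c 5c 5c 37) = 39
m4: inner = H(67 8b 36 36 36 12 aa) = 50; tag = H(0d e1 5c 5c 5c 50) = 52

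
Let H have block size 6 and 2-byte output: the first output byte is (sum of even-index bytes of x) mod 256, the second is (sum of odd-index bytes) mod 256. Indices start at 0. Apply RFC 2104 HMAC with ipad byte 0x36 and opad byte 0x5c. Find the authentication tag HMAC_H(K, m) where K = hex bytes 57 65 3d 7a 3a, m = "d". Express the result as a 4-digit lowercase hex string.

Key hex bytes 57 65 3d 7a 3a is 5 bytes ≤ B = 6; zero-pad to 6 bytes: K' = 57 65 3d 7a 3a 00.
K' ⊕ ipad = 61 53 0b 4c 0c 36.  K' ⊕ opad = 0b 39 61 26 66 5c.
Inner input = (K'⊕ipad) ∥ m = 61 53 0b 4c 0c 36 ∥ 64.
Inner hash: even-index sum = 220 mod 256 = 220; odd-index sum = 213 mod 256 = 213 → dc d5.
Outer input = (K'⊕opad) ∥ inner = 0b 39 61 26 66 5c ∥ dc d5.
Outer hash (tag): even-index sum = 430 mod 256 = 174; odd-index sum = 400 mod 256 = 144 → ae 90.

ae90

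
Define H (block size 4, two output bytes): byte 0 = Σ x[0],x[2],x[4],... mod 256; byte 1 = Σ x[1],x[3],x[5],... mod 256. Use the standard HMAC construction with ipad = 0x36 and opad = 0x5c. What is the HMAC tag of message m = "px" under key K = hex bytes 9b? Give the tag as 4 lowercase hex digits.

769c

Key hex bytes 9b is 1 byte ≤ B = 4; zero-pad to 4 bytes: K' = 9b 00 00 00.
K' ⊕ ipad = ad 36 36 36.  K' ⊕ opad = c7 5c 5c 5c.
Inner input = (K'⊕ipad) ∥ m = ad 36 36 36 ∥ 70 78.
Inner hash: even-index sum = 339 mod 256 = 83; odd-index sum = 228 mod 256 = 228 → 53 e4.
Outer input = (K'⊕opad) ∥ inner = c7 5c 5c 5c ∥ 53 e4.
Outer hash (tag): even-index sum = 374 mod 256 = 118; odd-index sum = 412 mod 256 = 156 → 76 9c.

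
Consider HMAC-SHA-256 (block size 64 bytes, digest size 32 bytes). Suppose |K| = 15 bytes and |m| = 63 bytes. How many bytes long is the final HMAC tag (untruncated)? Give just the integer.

The tag is one SHA-256 digest: 32 bytes.

32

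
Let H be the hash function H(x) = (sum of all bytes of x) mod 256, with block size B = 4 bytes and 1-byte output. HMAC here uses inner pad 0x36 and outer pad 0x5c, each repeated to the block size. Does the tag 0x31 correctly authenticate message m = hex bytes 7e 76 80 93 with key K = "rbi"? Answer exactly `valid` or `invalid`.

Key "rbi" = 72 62 69 is 3 bytes ≤ B = 4; zero-pad to 4 bytes: K' = 72 62 69 00.
K' ⊕ ipad = 44 54 5f 36; K' ⊕ opad = 2e 3e 35 5c.
Inner hash: sum = 68+84+95+54+126+118+128+147 = 820; mod 256 = 52 → 34.
Outer hash (recomputed tag): sum = 46+62+53+92+52 = 305; mod 256 = 49 → 31.
Recomputed tag = 31; claimed = 31 → match.

valid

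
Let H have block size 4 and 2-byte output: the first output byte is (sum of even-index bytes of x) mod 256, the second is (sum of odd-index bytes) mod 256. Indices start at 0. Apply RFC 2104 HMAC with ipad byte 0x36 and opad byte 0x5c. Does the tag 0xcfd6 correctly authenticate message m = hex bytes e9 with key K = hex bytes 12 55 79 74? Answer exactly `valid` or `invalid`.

valid

Key hex bytes 12 55 79 74 is exactly B = 4 bytes: K' = 12 55 79 74.
K' ⊕ ipad = 24 63 4f 42; K' ⊕ opad = 4e 09 25 28.
Inner hash: even-index sum = 348 mod 256 = 92; odd-index sum = 165 mod 256 = 165 → 5c a5.
Outer hash (recomputed tag): even-index sum = 207 mod 256 = 207; odd-index sum = 214 mod 256 = 214 → cf d6.
Recomputed tag = cfd6; claimed = cfd6 → match.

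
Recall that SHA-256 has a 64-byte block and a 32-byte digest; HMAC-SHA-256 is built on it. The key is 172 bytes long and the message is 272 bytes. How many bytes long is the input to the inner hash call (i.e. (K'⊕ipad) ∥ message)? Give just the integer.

336

Key is 172 > 64 bytes, so it is hashed to 32 bytes then zero-padded to 64: |K'| = 64.
Inner input = (K'⊕ipad) ∥ m → 64 + 272 = 336 bytes.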